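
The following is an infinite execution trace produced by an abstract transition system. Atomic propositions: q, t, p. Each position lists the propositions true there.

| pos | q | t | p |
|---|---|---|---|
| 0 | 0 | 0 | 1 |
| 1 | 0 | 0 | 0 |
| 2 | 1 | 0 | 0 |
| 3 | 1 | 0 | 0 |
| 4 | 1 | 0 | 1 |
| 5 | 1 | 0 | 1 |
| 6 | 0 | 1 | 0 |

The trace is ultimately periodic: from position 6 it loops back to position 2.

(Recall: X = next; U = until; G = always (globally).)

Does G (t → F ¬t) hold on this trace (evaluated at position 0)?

Yes

t → F ¬t holds at every position 0..6, and those are all positions ever visited, so G (t → F ¬t) holds.
Positions where t holds: 6.
Check F ¬t at each: 6→ok.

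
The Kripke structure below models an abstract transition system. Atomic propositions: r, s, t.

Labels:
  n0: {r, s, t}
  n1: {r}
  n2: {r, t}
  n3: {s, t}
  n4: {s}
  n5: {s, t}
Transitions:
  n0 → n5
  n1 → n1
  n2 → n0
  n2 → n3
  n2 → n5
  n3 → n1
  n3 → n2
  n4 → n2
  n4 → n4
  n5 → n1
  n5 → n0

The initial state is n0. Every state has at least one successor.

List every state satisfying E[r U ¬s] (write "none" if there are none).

States satisfying r: {n0, n1, n2}.
States satisfying ¬s: {n1, n2}.
States satisfying E[r U ¬s]: {n1, n2}.

{n1, n2}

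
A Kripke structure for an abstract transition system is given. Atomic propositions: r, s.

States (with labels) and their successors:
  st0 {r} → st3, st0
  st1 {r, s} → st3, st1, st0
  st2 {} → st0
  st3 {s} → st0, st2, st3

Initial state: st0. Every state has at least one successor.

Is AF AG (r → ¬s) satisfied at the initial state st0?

Holds

States satisfying AG (r → ¬s): {st0, st2, st3}.
States satisfying AF AG (r → ¬s): {st0, st2, st3}.
st0 ∈ Sat(AF AG (r → ¬s)).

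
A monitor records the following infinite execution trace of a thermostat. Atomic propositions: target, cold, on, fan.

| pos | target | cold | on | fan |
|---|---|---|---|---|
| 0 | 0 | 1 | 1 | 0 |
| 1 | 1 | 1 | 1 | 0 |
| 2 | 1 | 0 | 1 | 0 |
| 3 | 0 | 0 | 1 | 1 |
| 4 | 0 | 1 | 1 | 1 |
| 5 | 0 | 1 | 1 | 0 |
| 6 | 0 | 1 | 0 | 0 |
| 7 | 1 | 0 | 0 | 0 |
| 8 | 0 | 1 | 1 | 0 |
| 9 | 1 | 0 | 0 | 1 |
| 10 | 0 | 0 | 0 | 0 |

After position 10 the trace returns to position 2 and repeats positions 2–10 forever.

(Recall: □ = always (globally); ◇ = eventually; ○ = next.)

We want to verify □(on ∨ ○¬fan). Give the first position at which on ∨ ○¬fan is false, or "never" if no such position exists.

never

on ∨ ○¬fan holds at every position 0..10, and those are all the positions the trace ever visits, so the invariant □(on ∨ ○¬fan) is never violated.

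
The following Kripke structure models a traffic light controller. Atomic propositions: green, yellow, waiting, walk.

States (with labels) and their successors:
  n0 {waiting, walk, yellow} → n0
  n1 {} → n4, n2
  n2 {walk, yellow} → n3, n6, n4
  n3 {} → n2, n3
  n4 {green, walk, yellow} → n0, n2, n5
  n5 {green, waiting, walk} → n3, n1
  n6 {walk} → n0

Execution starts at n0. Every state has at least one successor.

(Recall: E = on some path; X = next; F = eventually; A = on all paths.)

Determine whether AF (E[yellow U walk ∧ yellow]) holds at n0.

States satisfying E[yellow U walk ∧ yellow]: {n0, n2, n4}.
States satisfying AF (E[yellow U walk ∧ yellow]): {n0, n1, n2, n4, n6}.
n0 ∈ Sat(AF (E[yellow U walk ∧ yellow])).

Holds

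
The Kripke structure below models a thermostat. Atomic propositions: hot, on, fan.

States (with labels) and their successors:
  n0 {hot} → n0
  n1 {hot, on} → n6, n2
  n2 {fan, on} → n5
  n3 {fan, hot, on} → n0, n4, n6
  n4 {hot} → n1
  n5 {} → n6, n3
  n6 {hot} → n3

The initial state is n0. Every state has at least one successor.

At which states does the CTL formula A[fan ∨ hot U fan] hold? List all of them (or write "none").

{n1, n2, n3, n4, n6}

States satisfying fan ∨ hot: {n0, n1, n2, n3, n4, n6}.
States satisfying fan: {n2, n3}.
States satisfying A[fan ∨ hot U fan]: {n1, n2, n3, n4, n6}.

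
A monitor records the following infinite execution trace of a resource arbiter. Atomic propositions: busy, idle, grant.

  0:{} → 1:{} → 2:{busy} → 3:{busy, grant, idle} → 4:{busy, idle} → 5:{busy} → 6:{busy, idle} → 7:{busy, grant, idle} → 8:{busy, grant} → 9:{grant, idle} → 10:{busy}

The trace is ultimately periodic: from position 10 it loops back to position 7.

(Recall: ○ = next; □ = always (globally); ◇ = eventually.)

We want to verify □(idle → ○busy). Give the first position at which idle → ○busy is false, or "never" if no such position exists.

never

idle → ○busy holds at every position 0..10, and those are all the positions the trace ever visits, so the invariant □(idle → ○busy) is never violated.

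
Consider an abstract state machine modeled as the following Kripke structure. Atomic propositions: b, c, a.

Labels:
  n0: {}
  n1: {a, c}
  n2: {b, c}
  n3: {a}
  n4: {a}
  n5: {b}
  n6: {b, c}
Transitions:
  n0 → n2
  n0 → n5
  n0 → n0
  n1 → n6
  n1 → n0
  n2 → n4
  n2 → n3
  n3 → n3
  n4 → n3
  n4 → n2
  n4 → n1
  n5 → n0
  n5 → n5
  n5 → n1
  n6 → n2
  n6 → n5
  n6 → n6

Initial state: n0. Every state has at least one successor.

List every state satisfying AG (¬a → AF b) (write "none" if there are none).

{n3}

States satisfying ¬a → AF b: {n1, n2, n3, n4, n5, n6}.
States satisfying AG (¬a → AF b): {n3}.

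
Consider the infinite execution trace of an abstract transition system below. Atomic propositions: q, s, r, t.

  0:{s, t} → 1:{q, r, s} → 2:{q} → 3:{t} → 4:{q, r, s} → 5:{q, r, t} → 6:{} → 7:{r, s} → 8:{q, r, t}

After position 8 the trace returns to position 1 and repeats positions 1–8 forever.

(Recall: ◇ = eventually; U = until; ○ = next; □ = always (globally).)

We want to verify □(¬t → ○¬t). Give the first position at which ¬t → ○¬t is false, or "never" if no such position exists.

2

Check ¬t → ○¬t at each position in order: 0 ✓, 1 ✓.
At position 2 the labels are {q} and the next position 3 has {t}, so ¬t → ○¬t is false there. This is the first violation.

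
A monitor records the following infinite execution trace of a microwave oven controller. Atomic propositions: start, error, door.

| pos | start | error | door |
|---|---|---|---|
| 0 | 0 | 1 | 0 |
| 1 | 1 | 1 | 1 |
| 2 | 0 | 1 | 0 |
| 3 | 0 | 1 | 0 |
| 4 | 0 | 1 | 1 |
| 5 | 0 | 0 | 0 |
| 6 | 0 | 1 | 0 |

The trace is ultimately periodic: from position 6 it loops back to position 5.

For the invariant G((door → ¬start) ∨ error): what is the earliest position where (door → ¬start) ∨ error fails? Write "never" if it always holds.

(door → ¬start) ∨ error holds at every position 0..6, and those are all the positions the trace ever visits, so the invariant G((door → ¬start) ∨ error) is never violated.

never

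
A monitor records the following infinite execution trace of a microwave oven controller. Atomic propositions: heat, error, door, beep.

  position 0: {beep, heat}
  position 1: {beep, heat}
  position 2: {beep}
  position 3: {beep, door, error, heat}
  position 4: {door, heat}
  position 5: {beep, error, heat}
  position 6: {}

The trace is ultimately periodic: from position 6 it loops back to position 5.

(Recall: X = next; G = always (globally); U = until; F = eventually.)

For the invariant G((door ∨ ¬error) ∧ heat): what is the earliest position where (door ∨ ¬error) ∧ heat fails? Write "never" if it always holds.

2

Check (door ∨ ¬error) ∧ heat at each position in order: 0 ✓, 1 ✓.
At position 2 the labels are {beep}, so (door ∨ ¬error) ∧ heat is false there. This is the first violation.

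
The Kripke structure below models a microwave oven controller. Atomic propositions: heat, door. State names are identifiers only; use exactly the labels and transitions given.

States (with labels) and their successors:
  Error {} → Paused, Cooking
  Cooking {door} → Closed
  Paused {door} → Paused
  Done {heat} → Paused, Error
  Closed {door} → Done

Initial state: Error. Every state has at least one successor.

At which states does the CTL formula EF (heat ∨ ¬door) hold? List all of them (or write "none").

{Error, Cooking, Done, Closed}

States satisfying heat ∨ ¬door: {Error, Done}.
States satisfying EF (heat ∨ ¬door): {Error, Cooking, Done, Closed}.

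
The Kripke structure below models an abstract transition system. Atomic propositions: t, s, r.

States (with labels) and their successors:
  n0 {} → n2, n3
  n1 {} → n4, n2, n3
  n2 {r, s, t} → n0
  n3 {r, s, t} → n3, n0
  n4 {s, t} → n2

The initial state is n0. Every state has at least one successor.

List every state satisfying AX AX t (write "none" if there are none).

States satisfying AX t: {n0, n1, n4}.
States satisfying AX AX t: {n2}.

{n2}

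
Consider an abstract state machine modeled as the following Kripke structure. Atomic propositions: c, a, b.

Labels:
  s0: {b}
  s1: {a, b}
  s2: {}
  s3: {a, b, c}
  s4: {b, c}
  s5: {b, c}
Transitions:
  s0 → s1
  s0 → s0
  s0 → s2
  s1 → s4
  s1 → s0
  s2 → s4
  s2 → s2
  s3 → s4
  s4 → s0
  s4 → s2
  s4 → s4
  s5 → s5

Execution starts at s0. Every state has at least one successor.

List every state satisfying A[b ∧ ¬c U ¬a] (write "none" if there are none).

States satisfying b ∧ ¬c: {s0, s1}.
States satisfying ¬a: {s0, s2, s4, s5}.
States satisfying A[b ∧ ¬c U ¬a]: {s0, s1, s2, s4, s5}.

{s0, s1, s2, s4, s5}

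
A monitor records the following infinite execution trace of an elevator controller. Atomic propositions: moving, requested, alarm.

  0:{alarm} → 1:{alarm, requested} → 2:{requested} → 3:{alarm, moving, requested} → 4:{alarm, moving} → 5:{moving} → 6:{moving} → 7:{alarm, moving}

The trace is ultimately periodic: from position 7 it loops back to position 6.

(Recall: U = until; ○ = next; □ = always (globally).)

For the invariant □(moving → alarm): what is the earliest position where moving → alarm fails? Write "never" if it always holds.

5

Check moving → alarm at each position in order: 0 ✓, 1 ✓, 2 ✓, 3 ✓, 4 ✓.
At position 5 the labels are {moving}, so moving → alarm is false there. This is the first violation.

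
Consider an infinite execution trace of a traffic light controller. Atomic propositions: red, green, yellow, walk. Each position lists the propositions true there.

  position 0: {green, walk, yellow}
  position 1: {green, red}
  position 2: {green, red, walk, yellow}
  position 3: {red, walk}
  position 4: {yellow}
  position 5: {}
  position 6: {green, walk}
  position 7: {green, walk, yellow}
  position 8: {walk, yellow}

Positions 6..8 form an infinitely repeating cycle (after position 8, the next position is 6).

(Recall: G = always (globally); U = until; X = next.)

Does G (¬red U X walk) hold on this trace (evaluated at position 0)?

Does not hold

¬red U X walk must hold at every position from 0 onward. It fails at position 3, so G (¬red U X walk) is false.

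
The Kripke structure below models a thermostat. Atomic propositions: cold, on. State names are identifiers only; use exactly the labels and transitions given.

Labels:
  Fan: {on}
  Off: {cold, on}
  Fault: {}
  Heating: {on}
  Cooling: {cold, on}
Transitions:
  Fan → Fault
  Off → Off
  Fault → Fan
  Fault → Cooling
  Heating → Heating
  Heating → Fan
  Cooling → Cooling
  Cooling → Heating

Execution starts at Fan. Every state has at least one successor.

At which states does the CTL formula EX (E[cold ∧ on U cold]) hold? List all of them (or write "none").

States satisfying E[cold ∧ on U cold]: {Off, Cooling}.
States satisfying EX (E[cold ∧ on U cold]): {Off, Fault, Cooling}.

{Off, Fault, Cooling}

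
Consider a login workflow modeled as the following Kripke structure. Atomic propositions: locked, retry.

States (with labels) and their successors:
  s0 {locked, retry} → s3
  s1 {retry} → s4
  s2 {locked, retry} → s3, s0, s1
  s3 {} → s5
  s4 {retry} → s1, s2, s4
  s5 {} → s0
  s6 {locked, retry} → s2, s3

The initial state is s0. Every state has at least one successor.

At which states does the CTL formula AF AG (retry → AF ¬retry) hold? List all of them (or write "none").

States satisfying AG (retry → AF ¬retry): {s0, s3, s5}.
States satisfying AF AG (retry → AF ¬retry): {s0, s3, s5}.

{s0, s3, s5}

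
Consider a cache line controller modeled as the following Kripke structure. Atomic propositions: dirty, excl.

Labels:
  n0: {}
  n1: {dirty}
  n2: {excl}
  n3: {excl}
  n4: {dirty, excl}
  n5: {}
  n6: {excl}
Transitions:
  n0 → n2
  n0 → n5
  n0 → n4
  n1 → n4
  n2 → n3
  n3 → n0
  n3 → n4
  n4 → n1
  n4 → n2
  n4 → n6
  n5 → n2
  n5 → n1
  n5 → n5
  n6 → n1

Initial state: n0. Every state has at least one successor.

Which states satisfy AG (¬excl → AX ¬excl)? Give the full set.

none

States satisfying ¬excl → AX ¬excl: {n2, n3, n4, n6}.
States satisfying AG (¬excl → AX ¬excl): ∅.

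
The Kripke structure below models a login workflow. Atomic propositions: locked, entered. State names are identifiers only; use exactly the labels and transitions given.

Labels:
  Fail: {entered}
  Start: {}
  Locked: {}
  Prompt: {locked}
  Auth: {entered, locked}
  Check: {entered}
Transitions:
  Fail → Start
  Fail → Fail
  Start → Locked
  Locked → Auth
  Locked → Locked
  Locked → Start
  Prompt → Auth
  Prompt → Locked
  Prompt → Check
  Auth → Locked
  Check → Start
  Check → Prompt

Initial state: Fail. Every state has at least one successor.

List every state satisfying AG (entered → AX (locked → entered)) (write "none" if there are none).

{Fail, Start, Locked, Auth}

States satisfying entered → AX (locked → entered): {Fail, Start, Locked, Prompt, Auth}.
States satisfying AG (entered → AX (locked → entered)): {Fail, Start, Locked, Auth}.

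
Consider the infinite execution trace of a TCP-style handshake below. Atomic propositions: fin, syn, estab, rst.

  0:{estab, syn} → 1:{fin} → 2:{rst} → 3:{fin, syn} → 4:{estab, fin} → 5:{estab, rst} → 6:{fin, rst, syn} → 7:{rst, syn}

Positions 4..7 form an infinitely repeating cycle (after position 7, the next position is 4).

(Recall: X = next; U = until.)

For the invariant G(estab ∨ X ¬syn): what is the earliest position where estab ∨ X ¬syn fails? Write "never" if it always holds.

Check estab ∨ X ¬syn at each position in order: 0 ✓, 1 ✓.
At position 2 the labels are {rst} and the next position 3 has {fin, syn}, so estab ∨ X ¬syn is false there. This is the first violation.

2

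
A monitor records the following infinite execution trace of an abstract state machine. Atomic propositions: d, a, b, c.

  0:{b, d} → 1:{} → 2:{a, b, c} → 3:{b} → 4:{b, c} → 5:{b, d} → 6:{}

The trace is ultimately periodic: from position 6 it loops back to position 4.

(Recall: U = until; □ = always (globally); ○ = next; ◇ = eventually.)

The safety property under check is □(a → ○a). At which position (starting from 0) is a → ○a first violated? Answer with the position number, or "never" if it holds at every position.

2

Check a → ○a at each position in order: 0 ✓, 1 ✓.
At position 2 the labels are {a, b, c} and the next position 3 has {b}, so a → ○a is false there. This is the first violation.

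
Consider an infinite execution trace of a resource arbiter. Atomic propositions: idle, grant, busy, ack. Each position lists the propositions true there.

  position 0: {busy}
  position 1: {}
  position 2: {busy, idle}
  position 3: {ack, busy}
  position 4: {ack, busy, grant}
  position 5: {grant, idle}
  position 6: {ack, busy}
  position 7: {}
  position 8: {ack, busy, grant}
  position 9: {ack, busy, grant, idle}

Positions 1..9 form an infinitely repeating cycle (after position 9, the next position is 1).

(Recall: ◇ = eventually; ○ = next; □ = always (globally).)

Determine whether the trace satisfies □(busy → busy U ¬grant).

Does not hold

busy → busy U ¬grant must hold at every position from 0 onward. It fails at position 4, so □(busy → busy U ¬grant) is false.
Positions where busy holds: 0, 2, 3, 4, 6, 8, 9.
Check busy U ¬grant at each: 0→ok, 2→ok, 3→ok, 4→fails, 6→ok, 8→ok, 9→ok.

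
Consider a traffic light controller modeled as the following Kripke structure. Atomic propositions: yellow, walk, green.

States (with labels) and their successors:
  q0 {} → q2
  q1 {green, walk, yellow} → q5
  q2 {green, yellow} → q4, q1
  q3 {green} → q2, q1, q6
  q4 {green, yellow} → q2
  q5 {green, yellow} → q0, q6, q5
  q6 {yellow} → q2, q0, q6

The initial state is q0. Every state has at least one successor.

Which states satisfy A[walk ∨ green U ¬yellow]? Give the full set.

{q0, q3}

States satisfying walk ∨ green: {q1, q2, q3, q4, q5}.
States satisfying ¬yellow: {q0, q3}.
States satisfying A[walk ∨ green U ¬yellow]: {q0, q3}.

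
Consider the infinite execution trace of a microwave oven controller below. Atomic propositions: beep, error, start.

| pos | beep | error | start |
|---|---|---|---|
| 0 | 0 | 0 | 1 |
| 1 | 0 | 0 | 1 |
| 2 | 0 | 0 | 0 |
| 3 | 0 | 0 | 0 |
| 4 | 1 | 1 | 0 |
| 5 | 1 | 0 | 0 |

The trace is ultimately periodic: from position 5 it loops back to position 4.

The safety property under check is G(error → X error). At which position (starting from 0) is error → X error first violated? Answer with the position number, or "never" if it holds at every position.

Check error → X error at each position in order: 0 ✓, 1 ✓, 2 ✓, 3 ✓.
At position 4 the labels are {beep, error} and the next position 5 has {beep}, so error → X error is false there. This is the first violation.

4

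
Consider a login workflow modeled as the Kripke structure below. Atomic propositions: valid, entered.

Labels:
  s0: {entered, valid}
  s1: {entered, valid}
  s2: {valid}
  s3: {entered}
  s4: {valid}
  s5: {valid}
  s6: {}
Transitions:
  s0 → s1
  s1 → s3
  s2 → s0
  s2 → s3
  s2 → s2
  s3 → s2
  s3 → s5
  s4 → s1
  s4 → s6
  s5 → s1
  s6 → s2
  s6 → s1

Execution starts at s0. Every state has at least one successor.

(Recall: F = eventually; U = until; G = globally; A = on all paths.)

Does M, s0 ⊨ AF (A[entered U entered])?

States satisfying A[entered U entered]: {s0, s1, s3}.
States satisfying AF (A[entered U entered]): {s0, s1, s3, s5}.
s0 ∈ Sat(AF (A[entered U entered])).

Yes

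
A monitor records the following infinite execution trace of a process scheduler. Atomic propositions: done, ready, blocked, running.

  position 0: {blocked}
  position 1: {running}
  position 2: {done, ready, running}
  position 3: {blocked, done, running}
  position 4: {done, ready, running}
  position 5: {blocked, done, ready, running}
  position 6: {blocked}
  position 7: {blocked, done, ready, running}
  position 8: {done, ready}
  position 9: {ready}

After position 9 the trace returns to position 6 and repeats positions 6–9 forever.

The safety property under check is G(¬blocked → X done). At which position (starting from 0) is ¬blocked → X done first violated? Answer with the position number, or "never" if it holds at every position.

Check ¬blocked → X done at each position in order: 0 ✓, 1 ✓, 2 ✓, 3 ✓, 4 ✓, 5 ✓, 6 ✓, 7 ✓.
At position 8 the labels are {done, ready} and the next position 9 has {ready}, so ¬blocked → X done is false there. This is the first violation.

8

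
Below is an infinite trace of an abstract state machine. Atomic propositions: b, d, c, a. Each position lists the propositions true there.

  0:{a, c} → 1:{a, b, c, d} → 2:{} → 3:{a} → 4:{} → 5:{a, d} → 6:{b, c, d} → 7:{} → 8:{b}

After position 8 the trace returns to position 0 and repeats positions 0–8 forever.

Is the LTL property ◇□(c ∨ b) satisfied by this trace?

□(c ∨ b) is false at every position 0..8, so it never becomes true and ◇□(c ∨ b) fails.

Violated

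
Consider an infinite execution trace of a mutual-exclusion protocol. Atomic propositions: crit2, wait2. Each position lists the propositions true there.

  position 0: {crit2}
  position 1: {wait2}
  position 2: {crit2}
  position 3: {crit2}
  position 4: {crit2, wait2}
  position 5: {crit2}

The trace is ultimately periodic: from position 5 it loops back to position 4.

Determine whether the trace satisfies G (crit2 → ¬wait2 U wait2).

Satisfied

crit2 → ¬wait2 U wait2 holds at every position 0..5, and those are all positions ever visited, so G (crit2 → ¬wait2 U wait2) holds.
Positions where crit2 holds: 0, 2, 3, 4, 5.
Check ¬wait2 U wait2 at each: 0→ok, 2→ok, 3→ok, 4→ok, 5→ok.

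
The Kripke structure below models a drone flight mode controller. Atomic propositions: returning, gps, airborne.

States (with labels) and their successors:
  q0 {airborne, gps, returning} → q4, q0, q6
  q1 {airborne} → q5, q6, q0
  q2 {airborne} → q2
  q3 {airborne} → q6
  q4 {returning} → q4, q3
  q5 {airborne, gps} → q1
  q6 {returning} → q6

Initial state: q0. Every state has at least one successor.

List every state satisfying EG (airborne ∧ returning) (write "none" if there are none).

States satisfying airborne ∧ returning: {q0}.
States satisfying EG (airborne ∧ returning): {q0}.

{q0}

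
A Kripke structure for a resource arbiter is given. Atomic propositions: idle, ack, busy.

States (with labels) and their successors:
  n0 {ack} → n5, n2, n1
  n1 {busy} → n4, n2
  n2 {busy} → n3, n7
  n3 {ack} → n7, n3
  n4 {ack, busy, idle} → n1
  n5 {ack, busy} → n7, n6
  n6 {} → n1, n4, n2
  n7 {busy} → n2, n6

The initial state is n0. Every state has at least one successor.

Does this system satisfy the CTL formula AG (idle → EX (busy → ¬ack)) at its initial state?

Satisfied

States satisfying idle → EX (busy → ¬ack): {n0, n1, n2, n3, n4, n5, n6, n7}.
States satisfying AG (idle → EX (busy → ¬ack)): {n0, n1, n2, n3, n4, n5, n6, n7}.
Every state reachable from n0 satisfies idle → EX (busy → ¬ack).
n0 ∈ Sat(AG (idle → EX (busy → ¬ack))).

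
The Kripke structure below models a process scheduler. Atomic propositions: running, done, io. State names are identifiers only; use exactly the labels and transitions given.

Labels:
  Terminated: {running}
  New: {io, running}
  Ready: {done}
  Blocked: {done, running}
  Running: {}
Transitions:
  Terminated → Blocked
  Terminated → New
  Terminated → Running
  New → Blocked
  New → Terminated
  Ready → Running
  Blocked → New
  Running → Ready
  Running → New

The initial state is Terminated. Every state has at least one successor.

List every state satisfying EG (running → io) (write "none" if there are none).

States satisfying running → io: {New, Ready, Running}.
States satisfying EG (running → io): {Ready, Running}.

{Ready, Running}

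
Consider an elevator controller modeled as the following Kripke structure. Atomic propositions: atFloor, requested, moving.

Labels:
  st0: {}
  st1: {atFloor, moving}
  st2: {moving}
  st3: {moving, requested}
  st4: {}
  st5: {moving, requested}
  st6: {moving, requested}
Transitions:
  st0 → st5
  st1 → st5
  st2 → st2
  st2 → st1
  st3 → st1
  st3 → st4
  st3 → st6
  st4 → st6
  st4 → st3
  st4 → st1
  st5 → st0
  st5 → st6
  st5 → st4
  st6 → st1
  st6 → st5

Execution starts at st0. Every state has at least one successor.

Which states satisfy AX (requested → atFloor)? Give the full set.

{st2}

States satisfying requested → atFloor: {st0, st1, st2, st4}.
States satisfying AX (requested → atFloor): {st2}.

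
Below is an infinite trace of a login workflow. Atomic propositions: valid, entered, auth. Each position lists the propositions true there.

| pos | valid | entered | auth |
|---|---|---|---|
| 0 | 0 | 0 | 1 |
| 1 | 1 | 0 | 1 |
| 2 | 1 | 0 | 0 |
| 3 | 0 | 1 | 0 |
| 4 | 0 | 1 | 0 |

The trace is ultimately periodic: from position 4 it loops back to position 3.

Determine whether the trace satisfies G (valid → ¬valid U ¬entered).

valid → ¬valid U ¬entered holds at every position 0..4, and those are all positions ever visited, so G (valid → ¬valid U ¬entered) holds.
Positions where valid holds: 1, 2.
Check ¬valid U ¬entered at each: 1→ok, 2→ok.

Satisfied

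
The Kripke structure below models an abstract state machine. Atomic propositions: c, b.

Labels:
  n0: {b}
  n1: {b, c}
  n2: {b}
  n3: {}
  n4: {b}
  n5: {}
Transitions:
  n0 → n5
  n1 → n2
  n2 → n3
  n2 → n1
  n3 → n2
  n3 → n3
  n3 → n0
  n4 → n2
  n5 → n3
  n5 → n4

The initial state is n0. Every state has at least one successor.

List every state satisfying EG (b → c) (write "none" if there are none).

States satisfying b → c: {n1, n3, n5}.
States satisfying EG (b → c): {n3, n5}.

{n3, n5}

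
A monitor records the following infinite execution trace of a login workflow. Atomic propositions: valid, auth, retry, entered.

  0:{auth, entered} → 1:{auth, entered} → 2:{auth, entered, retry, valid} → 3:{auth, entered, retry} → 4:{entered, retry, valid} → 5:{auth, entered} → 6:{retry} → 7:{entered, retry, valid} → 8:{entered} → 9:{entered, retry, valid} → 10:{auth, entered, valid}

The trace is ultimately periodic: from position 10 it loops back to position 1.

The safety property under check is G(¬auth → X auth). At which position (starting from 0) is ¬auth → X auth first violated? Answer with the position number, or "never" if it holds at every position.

6

Check ¬auth → X auth at each position in order: 0 ✓, 1 ✓, 2 ✓, 3 ✓, 4 ✓, 5 ✓.
At position 6 the labels are {retry} and the next position 7 has {entered, retry, valid}, so ¬auth → X auth is false there. This is the first violation.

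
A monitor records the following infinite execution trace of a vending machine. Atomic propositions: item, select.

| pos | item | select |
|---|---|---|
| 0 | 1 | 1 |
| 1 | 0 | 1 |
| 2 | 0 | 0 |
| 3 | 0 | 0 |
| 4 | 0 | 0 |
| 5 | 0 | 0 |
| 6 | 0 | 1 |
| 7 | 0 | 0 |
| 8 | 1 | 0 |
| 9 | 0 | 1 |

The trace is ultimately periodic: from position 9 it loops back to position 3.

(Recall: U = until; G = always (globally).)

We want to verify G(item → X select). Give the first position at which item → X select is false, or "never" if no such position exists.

item → X select holds at every position 0..9, and those are all the positions the trace ever visits, so the invariant G(item → X select) is never violated.

never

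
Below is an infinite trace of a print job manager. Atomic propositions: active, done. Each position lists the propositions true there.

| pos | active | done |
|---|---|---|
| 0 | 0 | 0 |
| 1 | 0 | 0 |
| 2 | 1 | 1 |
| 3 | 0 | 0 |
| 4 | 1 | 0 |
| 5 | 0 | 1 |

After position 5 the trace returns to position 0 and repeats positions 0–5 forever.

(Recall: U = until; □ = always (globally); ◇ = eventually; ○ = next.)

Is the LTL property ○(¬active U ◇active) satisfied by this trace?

Yes

The position after 0 is 1; ¬active U ◇active is true there.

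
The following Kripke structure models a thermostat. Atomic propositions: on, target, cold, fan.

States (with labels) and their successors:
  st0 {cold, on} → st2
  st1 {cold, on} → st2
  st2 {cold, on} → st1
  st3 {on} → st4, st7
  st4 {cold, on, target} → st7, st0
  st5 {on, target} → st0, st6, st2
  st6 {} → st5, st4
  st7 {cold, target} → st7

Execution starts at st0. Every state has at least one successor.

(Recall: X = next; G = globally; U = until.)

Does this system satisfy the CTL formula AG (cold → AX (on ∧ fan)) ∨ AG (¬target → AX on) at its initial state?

States satisfying cold → AX (on ∧ fan): {st3, st5, st6}.
States satisfying AG (cold → AX (on ∧ fan)): ∅.
States satisfying ¬target → AX on: {st0, st1, st2, st4, st5, st6, st7}.
States satisfying AG (¬target → AX on): {st0, st1, st2, st4, st5, st6, st7}.
States satisfying AG (cold → AX (on ∧ fan)) ∨ AG (¬target → AX on): {st0, st1, st2, st4, st5, st6, st7}.
st0 ∈ Sat(AG (cold → AX (on ∧ fan)) ∨ AG (¬target → AX on)).

Holds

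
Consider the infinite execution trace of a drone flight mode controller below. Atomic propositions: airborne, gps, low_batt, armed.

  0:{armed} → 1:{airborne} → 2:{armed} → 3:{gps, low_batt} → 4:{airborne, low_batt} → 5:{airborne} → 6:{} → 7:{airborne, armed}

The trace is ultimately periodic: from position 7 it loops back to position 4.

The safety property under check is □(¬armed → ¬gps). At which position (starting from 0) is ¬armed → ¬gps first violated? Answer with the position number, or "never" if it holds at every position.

Check ¬armed → ¬gps at each position in order: 0 ✓, 1 ✓, 2 ✓.
At position 3 the labels are {gps, low_batt}, so ¬armed → ¬gps is false there. This is the first violation.

3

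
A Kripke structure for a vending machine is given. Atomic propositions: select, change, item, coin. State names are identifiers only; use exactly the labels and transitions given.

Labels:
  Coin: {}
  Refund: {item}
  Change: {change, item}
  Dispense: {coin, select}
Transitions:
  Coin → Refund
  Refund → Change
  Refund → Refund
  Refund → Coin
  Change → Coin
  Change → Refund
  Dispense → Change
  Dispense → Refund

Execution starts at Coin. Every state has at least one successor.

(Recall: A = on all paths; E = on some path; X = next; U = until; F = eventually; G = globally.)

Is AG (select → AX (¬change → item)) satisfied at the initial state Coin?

States satisfying select → AX (¬change → item): {Coin, Refund, Change, Dispense}.
States satisfying AG (select → AX (¬change → item)): {Coin, Refund, Change, Dispense}.
Every state reachable from Coin satisfies select → AX (¬change → item).
Coin ∈ Sat(AG (select → AX (¬change → item))).

Holds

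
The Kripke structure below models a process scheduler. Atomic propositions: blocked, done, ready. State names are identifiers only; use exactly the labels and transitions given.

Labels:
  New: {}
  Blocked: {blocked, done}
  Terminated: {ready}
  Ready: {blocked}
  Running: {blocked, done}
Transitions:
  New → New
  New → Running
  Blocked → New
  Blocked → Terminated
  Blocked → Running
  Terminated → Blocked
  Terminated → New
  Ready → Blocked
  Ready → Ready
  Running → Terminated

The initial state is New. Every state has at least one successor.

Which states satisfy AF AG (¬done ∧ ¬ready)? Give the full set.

States satisfying AG (¬done ∧ ¬ready): ∅.
States satisfying AF AG (¬done ∧ ¬ready): ∅.

none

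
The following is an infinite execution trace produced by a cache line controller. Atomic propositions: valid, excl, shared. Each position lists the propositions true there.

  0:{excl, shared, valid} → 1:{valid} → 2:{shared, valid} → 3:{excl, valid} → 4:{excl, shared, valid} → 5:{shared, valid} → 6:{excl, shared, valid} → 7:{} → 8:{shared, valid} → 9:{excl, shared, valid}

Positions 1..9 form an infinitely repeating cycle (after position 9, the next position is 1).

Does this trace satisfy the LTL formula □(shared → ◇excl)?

shared → ◇excl holds at every position 0..9, and those are all positions ever visited, so □(shared → ◇excl) holds.
Positions where shared holds: 0, 2, 4, 5, 6, 8, 9.
Check ◇excl at each: 0→ok, 2→ok, 4→ok, 5→ok, 6→ok, 8→ok, 9→ok.

Yes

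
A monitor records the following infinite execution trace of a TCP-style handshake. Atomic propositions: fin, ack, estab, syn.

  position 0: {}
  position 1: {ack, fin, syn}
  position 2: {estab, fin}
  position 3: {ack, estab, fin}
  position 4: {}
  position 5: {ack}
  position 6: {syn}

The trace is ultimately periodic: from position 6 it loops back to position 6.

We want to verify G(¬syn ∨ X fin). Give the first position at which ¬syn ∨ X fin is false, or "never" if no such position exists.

Check ¬syn ∨ X fin at each position in order: 0 ✓, 1 ✓, 2 ✓, 3 ✓, 4 ✓, 5 ✓.
At position 6 the labels are {syn} and the next position 6 has {syn}, so ¬syn ∨ X fin is false there. This is the first violation.

6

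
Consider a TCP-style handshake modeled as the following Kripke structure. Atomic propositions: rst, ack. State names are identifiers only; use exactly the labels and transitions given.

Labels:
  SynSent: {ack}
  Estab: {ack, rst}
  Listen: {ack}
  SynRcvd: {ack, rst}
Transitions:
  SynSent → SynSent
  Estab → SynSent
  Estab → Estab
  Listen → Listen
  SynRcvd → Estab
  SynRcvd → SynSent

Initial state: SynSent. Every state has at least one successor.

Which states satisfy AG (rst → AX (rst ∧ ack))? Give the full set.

{SynSent, Listen}

States satisfying rst → AX (rst ∧ ack): {SynSent, Listen}.
States satisfying AG (rst → AX (rst ∧ ack)): {SynSent, Listen}.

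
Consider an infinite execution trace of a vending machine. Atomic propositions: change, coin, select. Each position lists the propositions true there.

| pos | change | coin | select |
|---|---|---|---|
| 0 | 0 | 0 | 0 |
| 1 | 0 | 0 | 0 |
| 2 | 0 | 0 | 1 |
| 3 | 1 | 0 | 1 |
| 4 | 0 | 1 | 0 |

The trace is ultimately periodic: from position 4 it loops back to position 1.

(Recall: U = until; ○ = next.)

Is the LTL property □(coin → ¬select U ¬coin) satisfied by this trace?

coin → ¬select U ¬coin holds at every position 0..4, and those are all positions ever visited, so □(coin → ¬select U ¬coin) holds.
Positions where coin holds: 4.
Check ¬select U ¬coin at each: 4→ok.

Holds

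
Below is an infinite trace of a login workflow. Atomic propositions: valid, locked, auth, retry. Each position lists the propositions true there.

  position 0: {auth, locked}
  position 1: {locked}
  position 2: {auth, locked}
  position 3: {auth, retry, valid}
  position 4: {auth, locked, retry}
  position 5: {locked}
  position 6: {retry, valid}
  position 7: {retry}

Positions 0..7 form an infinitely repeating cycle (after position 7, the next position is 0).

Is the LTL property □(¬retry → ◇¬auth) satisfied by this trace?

¬retry → ◇¬auth holds at every position 0..7, and those are all positions ever visited, so □(¬retry → ◇¬auth) holds.
Positions where ¬retry holds: 0, 1, 2, 5.
Check ◇¬auth at each: 0→ok, 1→ok, 2→ok, 5→ok.

Yes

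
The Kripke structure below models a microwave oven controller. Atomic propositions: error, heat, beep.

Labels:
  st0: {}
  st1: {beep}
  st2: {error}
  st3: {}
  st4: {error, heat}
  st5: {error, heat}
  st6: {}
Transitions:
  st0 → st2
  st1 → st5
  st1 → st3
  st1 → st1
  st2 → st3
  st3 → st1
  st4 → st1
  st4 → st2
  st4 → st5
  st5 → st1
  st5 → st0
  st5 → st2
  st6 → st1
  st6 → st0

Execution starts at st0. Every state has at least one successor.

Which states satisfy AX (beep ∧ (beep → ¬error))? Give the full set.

States satisfying beep ∧ (beep → ¬error): {st1}.
States satisfying AX (beep ∧ (beep → ¬error)): {st3}.

{st3}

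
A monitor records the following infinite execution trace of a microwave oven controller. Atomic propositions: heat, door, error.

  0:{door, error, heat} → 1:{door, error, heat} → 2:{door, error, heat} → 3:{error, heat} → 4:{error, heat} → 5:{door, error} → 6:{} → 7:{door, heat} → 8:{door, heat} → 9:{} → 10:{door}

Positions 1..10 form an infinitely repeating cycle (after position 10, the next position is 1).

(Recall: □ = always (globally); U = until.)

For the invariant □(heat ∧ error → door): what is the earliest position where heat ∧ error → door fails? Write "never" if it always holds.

3

Check heat ∧ error → door at each position in order: 0 ✓, 1 ✓, 2 ✓.
At position 3 the labels are {error, heat}, so heat ∧ error → door is false there. This is the first violation.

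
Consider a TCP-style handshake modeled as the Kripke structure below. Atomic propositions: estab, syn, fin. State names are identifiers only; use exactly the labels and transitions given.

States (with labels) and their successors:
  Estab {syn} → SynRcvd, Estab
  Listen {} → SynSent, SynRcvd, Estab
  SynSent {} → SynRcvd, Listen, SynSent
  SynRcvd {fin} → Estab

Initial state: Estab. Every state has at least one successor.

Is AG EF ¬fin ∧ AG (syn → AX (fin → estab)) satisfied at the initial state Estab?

States satisfying EF ¬fin: {Estab, Listen, SynSent, SynRcvd}.
States satisfying AG EF ¬fin: {Estab, Listen, SynSent, SynRcvd}.
States satisfying syn → AX (fin → estab): {Listen, SynSent, SynRcvd}.
States satisfying AG (syn → AX (fin → estab)): ∅.
States satisfying AG EF ¬fin ∧ AG (syn → AX (fin → estab)): ∅.
Estab ∉ Sat(AG EF ¬fin ∧ AG (syn → AX (fin → estab))).

Violated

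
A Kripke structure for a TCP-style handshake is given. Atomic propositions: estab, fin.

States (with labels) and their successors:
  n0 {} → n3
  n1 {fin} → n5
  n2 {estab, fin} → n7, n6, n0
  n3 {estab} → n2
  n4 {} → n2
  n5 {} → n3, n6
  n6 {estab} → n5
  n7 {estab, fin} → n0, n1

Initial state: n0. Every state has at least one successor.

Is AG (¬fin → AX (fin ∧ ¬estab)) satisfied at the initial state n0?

Violated

States satisfying ¬fin → AX (fin ∧ ¬estab): {n1, n2, n7}.
States satisfying AG (¬fin → AX (fin ∧ ¬estab)): ∅.
n0 is reachable from n0 and violates ¬fin → AX (fin ∧ ¬estab), so AG fails at n0.
n0 ∉ Sat(AG (¬fin → AX (fin ∧ ¬estab))).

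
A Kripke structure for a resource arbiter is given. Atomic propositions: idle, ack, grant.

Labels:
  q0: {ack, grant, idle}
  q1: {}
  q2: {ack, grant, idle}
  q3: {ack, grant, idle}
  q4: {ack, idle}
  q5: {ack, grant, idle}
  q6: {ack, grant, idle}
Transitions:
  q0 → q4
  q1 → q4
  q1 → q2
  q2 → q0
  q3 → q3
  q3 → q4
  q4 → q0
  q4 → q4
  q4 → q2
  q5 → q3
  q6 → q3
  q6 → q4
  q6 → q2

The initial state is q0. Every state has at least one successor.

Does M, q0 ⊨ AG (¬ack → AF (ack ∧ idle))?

States satisfying ¬ack → AF (ack ∧ idle): {q0, q1, q2, q3, q4, q5, q6}.
States satisfying AG (¬ack → AF (ack ∧ idle)): {q0, q1, q2, q3, q4, q5, q6}.
Every state reachable from q0 satisfies ¬ack → AF (ack ∧ idle).
q0 ∈ Sat(AG (¬ack → AF (ack ∧ idle))).

Satisfied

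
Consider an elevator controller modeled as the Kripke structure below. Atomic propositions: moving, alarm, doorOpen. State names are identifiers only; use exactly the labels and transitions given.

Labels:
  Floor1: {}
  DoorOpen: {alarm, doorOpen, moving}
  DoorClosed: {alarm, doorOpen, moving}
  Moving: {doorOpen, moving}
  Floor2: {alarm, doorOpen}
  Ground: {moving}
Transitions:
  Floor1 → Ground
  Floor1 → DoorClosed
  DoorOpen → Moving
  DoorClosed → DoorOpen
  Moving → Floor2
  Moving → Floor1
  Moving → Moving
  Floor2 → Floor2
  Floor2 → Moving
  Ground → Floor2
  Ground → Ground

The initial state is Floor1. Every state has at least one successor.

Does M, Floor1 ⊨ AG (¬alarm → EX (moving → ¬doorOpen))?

Satisfied

States satisfying ¬alarm → EX (moving → ¬doorOpen): {Floor1, DoorOpen, DoorClosed, Moving, Floor2, Ground}.
States satisfying AG (¬alarm → EX (moving → ¬doorOpen)): {Floor1, DoorOpen, DoorClosed, Moving, Floor2, Ground}.
Every state reachable from Floor1 satisfies ¬alarm → EX (moving → ¬doorOpen).
Floor1 ∈ Sat(AG (¬alarm → EX (moving → ¬doorOpen))).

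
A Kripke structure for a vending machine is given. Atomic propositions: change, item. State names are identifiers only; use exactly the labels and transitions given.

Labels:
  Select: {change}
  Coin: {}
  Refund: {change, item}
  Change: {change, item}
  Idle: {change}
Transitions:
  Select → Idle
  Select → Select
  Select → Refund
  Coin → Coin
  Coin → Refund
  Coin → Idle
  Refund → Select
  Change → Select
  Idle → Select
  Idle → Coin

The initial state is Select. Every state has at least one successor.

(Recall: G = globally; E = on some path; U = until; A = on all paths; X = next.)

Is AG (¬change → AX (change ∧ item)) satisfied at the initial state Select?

Does not hold

States satisfying ¬change → AX (change ∧ item): {Select, Refund, Change, Idle}.
States satisfying AG (¬change → AX (change ∧ item)): ∅.
Coin is reachable from Select and violates ¬change → AX (change ∧ item), so AG fails at Select.
Select ∉ Sat(AG (¬change → AX (change ∧ item))).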